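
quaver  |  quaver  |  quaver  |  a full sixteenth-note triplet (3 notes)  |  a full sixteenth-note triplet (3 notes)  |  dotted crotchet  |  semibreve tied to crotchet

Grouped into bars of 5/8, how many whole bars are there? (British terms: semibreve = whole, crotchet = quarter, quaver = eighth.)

One bar of 5/8 = 5 eighth notes.
Express everything in eighth notes: quaver = 1; quaver = 1; quaver = 1; a full sixteenth-note triplet (3 notes) (three triplet sixteenths span one eighth) = 1; a full sixteenth-note triplet (3 notes) (three triplet sixteenths span one eighth) = 1; dotted crotchet = 3; semibreve tied to crotchet (semibreve + crotchet) = 10.
Altogether 1 + 1 + 1 + 1 + 1 + 3 + 10 = 18.
18 ÷ 5 = 3 complete bars with 3 left over.

3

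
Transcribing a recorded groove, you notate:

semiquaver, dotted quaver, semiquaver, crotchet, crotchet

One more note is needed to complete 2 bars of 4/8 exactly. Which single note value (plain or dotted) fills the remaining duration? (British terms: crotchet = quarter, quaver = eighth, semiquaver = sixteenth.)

dotted eighth note

2 bars of 4/8 = 16 sixteenth notes.
Working in sixteenth notes: semiquaver = 1; dotted quaver = 3; semiquaver = 1; crotchet = 4; crotchet = 4.
Sum: 1 + 3 + 1 + 4 + 4 = 13.
Remaining: 16 − 13 = 3 sixteenth notes, which is a dotted eighth note.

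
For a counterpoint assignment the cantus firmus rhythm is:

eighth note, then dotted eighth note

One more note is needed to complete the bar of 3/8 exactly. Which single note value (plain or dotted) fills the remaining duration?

sixteenth note

The bar of 3/8 = 6 sixteenth notes.
Express everything in sixteenth notes: eighth note = 2; dotted eighth note = 3.
Sum: 2 + 3 = 5.
Remaining: 6 − 5 = 1 sixteenth note, which is a sixteenth note.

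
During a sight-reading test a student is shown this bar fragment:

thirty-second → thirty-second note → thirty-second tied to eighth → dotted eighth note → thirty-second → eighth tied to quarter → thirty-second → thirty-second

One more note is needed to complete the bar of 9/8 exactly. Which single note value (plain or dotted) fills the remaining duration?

The bar of 9/8 = 36 thirty-second notes.
Convert each value to thirty-second notes: thirty-second = 1; thirty-second note = 1; thirty-second tied to eighth (thirty-second + eighth) = 5; dotted eighth note = 6; thirty-second = 1; eighth tied to quarter (eighth + quarter) = 12; thirty-second = 1; thirty-second = 1.
Sum: 1 + 1 + 5 + 6 + 1 + 12 + 1 + 1 = 28.
Remaining: 36 − 28 = 8 thirty-second notes, which is a quarter note.

quarter note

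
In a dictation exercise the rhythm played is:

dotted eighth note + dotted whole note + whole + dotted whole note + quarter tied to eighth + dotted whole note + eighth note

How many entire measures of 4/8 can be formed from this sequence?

One bar of 4/8 = 8 sixteenth notes.
In sixteenth notes: dotted eighth note = 3; dotted whole note = 24; whole = 16; dotted whole note = 24; quarter tied to eighth (quarter + eighth) = 6; dotted whole note = 24; eighth note = 2.
Total: 3 + 24 + 16 + 24 + 6 + 24 + 2 = 99.
99 ÷ 8 = 12 complete bars with 3 left over.

12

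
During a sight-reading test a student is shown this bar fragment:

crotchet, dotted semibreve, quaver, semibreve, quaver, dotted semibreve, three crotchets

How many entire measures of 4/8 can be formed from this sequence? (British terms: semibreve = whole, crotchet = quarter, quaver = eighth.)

10

One bar of 4/8 = 4 eighth notes.
Convert each value to eighth notes: crotchet = 2; dotted semibreve = 12; quaver = 1; semibreve = 8; quaver = 1; dotted semibreve = 12; crotchet = 2; crotchet = 2; crotchet = 2.
Sum: 2 + 12 + 1 + 8 + 1 + 12 + 2 + 2 + 2 = 42.
42 ÷ 4 = 10 complete bars with 2 left over.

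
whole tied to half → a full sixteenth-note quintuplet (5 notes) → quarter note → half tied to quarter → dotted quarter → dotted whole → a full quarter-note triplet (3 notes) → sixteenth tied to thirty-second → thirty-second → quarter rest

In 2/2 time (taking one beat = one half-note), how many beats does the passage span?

11

One half-note beat = 16 thirty-second notes.
In thirty-second notes: whole tied to half (whole + half) = 48; a full sixteenth-note quintuplet (5 notes) (five quintuplet sixteenths span one quarter) = 8; quarter note = 8; half tied to quarter (half + quarter) = 24; dotted quarter = 12; dotted whole = 48; a full quarter-note triplet (3 notes) (three triplet quarters span one half) = 16; sixteenth tied to thirty-second (sixteenth + thirty-second) = 3; thirty-second = 1; quarter rest = 8.
Altogether 48 + 8 + 8 + 24 + 12 + 48 + 16 + 3 + 1 + 8 = 176.
176 ÷ 16 = 11 beats.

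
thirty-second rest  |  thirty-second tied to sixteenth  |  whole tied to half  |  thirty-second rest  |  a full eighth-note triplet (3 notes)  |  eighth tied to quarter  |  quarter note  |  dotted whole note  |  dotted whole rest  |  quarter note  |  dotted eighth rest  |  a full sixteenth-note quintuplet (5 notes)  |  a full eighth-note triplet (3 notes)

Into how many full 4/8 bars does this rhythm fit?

12

One bar of 4/8 = 16 thirty-second notes.
In thirty-second notes: thirty-second rest = 1; thirty-second tied to sixteenth (thirty-second + sixteenth) = 3; whole tied to half (whole + half) = 48; thirty-second rest = 1; a full eighth-note triplet (3 notes) (three triplet eighths span one quarter) = 8; eighth tied to quarter (eighth + quarter) = 12; quarter note = 8; dotted whole note = 48; dotted whole rest = 48; quarter note = 8; dotted eighth rest = 6; a full sixteenth-note quintuplet (5 notes) (five quintuplet sixteenths span one quarter) = 8; a full eighth-note triplet (3 notes) (three triplet eighths span one quarter) = 8.
Total: 1 + 3 + 48 + 1 + 8 + 12 + 8 + 48 + 48 + 8 + 6 + 8 + 8 = 207.
207 ÷ 16 = 12 complete bars with 15 left over.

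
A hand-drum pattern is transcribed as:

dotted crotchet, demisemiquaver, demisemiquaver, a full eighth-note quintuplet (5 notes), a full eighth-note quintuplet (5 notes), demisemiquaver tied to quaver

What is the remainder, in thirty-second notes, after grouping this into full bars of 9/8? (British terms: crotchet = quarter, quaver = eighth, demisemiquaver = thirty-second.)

15

One bar of 9/8 = 36 thirty-second notes.
Working in thirty-second notes: dotted crotchet = 12; demisemiquaver = 1; demisemiquaver = 1; a full eighth-note quintuplet (5 notes) (five quintuplet eighths span one half) = 16; a full eighth-note quintuplet (5 notes) (five quintuplet eighths span one half) = 16; demisemiquaver tied to quaver (demisemiquaver + quaver) = 5.
Total: 12 + 1 + 1 + 16 + 16 + 5 = 51.
51 ÷ 36 = 1 complete bar with 15 thirty-second notes remaining.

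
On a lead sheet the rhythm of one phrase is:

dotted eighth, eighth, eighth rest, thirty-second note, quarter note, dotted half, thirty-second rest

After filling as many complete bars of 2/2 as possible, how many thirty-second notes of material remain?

16

One bar of 2/2 = 32 thirty-second notes.
Working in thirty-second notes: dotted eighth = 6; eighth = 4; eighth rest = 4; thirty-second note = 1; quarter note = 8; dotted half = 24; thirty-second rest = 1.
Total: 6 + 4 + 4 + 1 + 8 + 24 + 1 = 48.
48 ÷ 32 = 1 complete bar with 16 thirty-second notes remaining.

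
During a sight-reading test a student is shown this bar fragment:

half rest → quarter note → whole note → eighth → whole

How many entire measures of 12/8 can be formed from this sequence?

One bar of 12/8 = 12 eighth notes.
Working in eighth notes: half rest = 4; quarter note = 2; whole note = 8; eighth = 1; whole = 8.
Altogether 4 + 2 + 8 + 1 + 8 = 23.
23 ÷ 12 = 1 complete bar with 11 left over.

1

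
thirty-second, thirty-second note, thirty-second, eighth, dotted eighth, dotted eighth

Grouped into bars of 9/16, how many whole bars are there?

One bar of 9/16 = 18 thirty-second notes.
Express everything in thirty-second notes: thirty-second = 1; thirty-second note = 1; thirty-second = 1; eighth = 4; dotted eighth = 6; dotted eighth = 6.
Altogether 1 + 1 + 1 + 4 + 6 + 6 = 19.
19 ÷ 18 = 1 complete bar with 1 left over.

1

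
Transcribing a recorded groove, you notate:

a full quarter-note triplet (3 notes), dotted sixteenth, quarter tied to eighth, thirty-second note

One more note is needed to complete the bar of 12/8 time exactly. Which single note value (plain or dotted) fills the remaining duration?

half note

The bar of 12/8 = 48 thirty-second notes.
Express everything in thirty-second notes: a full quarter-note triplet (3 notes) (three triplet quarters span one half) = 16; dotted sixteenth = 3; quarter tied to eighth (quarter + eighth) = 12; thirty-second note = 1.
Total: 16 + 3 + 12 + 1 = 32.
Remaining: 48 − 32 = 16 thirty-second notes, which is a half note.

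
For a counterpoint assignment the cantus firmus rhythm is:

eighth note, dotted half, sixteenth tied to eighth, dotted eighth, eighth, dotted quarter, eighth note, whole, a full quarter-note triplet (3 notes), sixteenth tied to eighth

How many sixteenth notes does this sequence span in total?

57

Express everything in sixteenth notes: eighth note = 2; dotted half = 12; sixteenth tied to eighth (sixteenth + eighth) = 3; dotted eighth = 3; eighth = 2; dotted quarter = 6; eighth note = 2; whole = 16; a full quarter-note triplet (3 notes) (three triplet quarters span one half) = 8; sixteenth tied to eighth (sixteenth + eighth) = 3.
Total: 2 + 12 + 3 + 3 + 2 + 6 + 2 + 16 + 8 + 3 = 57 sixteenth notes.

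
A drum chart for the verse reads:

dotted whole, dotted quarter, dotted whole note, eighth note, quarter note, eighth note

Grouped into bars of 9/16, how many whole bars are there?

One bar of 9/16 = 9 sixteenth notes.
In sixteenth notes: dotted whole = 24; dotted quarter = 6; dotted whole note = 24; eighth note = 2; quarter note = 4; eighth note = 2.
Altogether 24 + 6 + 24 + 2 + 4 + 2 = 62.
62 ÷ 9 = 6 complete bars with 8 left over.

6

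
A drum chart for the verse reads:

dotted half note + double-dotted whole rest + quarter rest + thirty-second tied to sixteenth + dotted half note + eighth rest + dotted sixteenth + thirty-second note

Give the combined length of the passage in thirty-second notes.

123

Working in thirty-second notes: dotted half note = 24; double-dotted whole rest = 56; quarter rest = 8; thirty-second tied to sixteenth (thirty-second + sixteenth) = 3; dotted half note = 24; eighth rest = 4; dotted sixteenth = 3; thirty-second note = 1.
Sum: 24 + 56 + 8 + 3 + 24 + 4 + 3 + 1 = 123 thirty-second notes.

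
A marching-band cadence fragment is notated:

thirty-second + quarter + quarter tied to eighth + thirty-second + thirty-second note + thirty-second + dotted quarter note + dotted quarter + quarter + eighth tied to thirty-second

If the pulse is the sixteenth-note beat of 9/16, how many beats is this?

One sixteenth-note beat = 2 thirty-second notes.
Working in thirty-second notes: thirty-second = 1; quarter = 8; quarter tied to eighth (quarter + eighth) = 12; thirty-second = 1; thirty-second note = 1; thirty-second = 1; dotted quarter note = 12; dotted quarter = 12; quarter = 8; eighth tied to thirty-second (eighth + thirty-second) = 5.
Sum: 1 + 8 + 12 + 1 + 1 + 1 + 12 + 12 + 8 + 5 = 61.
61 ÷ 2 = 30.5 beats.

30.5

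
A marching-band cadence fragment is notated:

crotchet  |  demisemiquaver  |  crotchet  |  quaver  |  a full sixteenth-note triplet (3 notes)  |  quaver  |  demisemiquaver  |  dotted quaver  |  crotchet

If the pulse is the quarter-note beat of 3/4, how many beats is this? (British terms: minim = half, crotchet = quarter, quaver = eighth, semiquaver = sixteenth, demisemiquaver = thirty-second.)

5.5

One quarter-note beat = 8 thirty-second notes.
Express everything in thirty-second notes: crotchet = 8; demisemiquaver = 1; crotchet = 8; quaver = 4; a full sixteenth-note triplet (3 notes) (three triplet sixteenths span one eighth) = 4; quaver = 4; demisemiquaver = 1; dotted quaver = 6; crotchet = 8.
Adding: 8 + 1 + 8 + 4 + 4 + 4 + 1 + 6 + 8 = 44.
44 ÷ 8 = 5.5 beats.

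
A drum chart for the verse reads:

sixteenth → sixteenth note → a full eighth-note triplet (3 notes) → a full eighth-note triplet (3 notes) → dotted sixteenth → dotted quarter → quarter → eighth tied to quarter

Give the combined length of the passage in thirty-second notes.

Convert each value to thirty-second notes: sixteenth = 2; sixteenth note = 2; a full eighth-note triplet (3 notes) (three triplet eighths span one quarter) = 8; a full eighth-note triplet (3 notes) (three triplet eighths span one quarter) = 8; dotted sixteenth = 3; dotted quarter = 12; quarter = 8; eighth tied to quarter (eighth + quarter) = 12.
Adding: 2 + 2 + 8 + 8 + 3 + 12 + 8 + 12 = 55 thirty-second notes.

55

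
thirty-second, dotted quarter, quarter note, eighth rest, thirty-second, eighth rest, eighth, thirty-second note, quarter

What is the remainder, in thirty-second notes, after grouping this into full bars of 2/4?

11

One bar of 2/4 = 16 thirty-second notes.
Convert each value to thirty-second notes: thirty-second = 1; dotted quarter = 12; quarter note = 8; eighth rest = 4; thirty-second = 1; eighth rest = 4; eighth = 4; thirty-second note = 1; quarter = 8.
Altogether 1 + 12 + 8 + 4 + 1 + 4 + 4 + 1 + 8 = 43.
43 ÷ 16 = 2 complete bars with 11 thirty-second notes remaining.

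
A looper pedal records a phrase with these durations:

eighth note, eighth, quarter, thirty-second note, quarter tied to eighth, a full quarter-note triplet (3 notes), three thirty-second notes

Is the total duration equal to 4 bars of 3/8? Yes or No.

One bar of 3/8 = 12 thirty-second notes, so 4 bars = 48.
Convert each value to thirty-second notes: eighth note = 4; eighth = 4; quarter = 8; thirty-second note = 1; quarter tied to eighth (quarter + eighth) = 12; a full quarter-note triplet (3 notes) (three triplet quarters span one half) = 16; thirty-second note = 1; thirty-second note = 1; thirty-second note = 1.
Altogether 4 + 4 + 8 + 1 + 12 + 16 + 1 + 1 + 1 = 48.
48 equals 48, so the answer is Yes.

Yes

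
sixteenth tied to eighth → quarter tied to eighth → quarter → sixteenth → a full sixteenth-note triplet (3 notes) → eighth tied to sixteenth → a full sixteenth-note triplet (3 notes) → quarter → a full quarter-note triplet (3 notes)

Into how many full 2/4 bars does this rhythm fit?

One bar of 2/4 = 8 sixteenth notes.
Convert each value to sixteenth notes: sixteenth tied to eighth (sixteenth + eighth) = 3; quarter tied to eighth (quarter + eighth) = 6; quarter = 4; sixteenth = 1; a full sixteenth-note triplet (3 notes) (three triplet sixteenths span one eighth) = 2; eighth tied to sixteenth (eighth + sixteenth) = 3; a full sixteenth-note triplet (3 notes) (three triplet sixteenths span one eighth) = 2; quarter = 4; a full quarter-note triplet (3 notes) (three triplet quarters span one half) = 8.
Altogether 3 + 6 + 4 + 1 + 2 + 3 + 2 + 4 + 8 = 33.
33 ÷ 8 = 4 complete bars with 1 left over.

4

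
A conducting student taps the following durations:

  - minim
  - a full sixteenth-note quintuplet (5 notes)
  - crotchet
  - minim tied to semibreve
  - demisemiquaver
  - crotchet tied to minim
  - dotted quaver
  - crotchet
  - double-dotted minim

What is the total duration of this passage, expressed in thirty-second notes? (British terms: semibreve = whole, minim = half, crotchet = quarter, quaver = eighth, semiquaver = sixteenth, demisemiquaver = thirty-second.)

147

Working in thirty-second notes: minim = 16; a full sixteenth-note quintuplet (5 notes) (five quintuplet sixteenths span one quarter) = 8; crotchet = 8; minim tied to semibreve (minim + semibreve) = 48; demisemiquaver = 1; crotchet tied to minim (crotchet + minim) = 24; dotted quaver = 6; crotchet = 8; double-dotted minim = 28.
Sum: 16 + 8 + 8 + 48 + 1 + 24 + 6 + 8 + 28 = 147 thirty-second notes.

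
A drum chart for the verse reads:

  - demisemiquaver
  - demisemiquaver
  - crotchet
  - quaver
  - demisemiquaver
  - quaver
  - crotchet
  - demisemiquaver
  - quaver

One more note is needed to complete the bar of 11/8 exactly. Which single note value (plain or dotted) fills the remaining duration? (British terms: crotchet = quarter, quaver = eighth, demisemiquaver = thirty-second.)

The bar of 11/8 = 44 thirty-second notes.
Express everything in thirty-second notes: demisemiquaver = 1; demisemiquaver = 1; crotchet = 8; quaver = 4; demisemiquaver = 1; quaver = 4; crotchet = 8; demisemiquaver = 1; quaver = 4.
Total: 1 + 1 + 8 + 4 + 1 + 4 + 8 + 1 + 4 = 32.
Remaining: 44 − 32 = 12 thirty-second notes, which is a dotted quarter note.

dotted quarter note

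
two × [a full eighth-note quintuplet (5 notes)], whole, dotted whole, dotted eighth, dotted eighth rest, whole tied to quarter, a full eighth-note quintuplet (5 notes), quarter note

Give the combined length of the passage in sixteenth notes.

Express everything in sixteenth notes: a full eighth-note quintuplet (5 notes) (five quintuplet eighths span one half) = 8; a full eighth-note quintuplet (5 notes) (five quintuplet eighths span one half) = 8; whole = 16; dotted whole = 24; dotted eighth = 3; dotted eighth rest = 3; whole tied to quarter (whole + quarter) = 20; a full eighth-note quintuplet (5 notes) (five quintuplet eighths span one half) = 8; quarter note = 4.
Total: 8 + 8 + 16 + 24 + 3 + 3 + 20 + 8 + 4 = 94 sixteenth notes.

94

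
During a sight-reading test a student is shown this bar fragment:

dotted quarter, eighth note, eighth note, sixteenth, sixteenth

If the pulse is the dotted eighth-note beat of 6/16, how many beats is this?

One dotted eighth-note beat = 3 sixteenth notes.
Convert each value to sixteenth notes: dotted quarter = 6; eighth note = 2; eighth note = 2; sixteenth = 1; sixteenth = 1.
Adding: 6 + 2 + 2 + 1 + 1 = 12.
12 ÷ 3 = 4 beats.

4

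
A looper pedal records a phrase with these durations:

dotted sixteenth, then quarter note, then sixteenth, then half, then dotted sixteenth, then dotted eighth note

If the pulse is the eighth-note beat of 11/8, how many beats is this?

One eighth-note beat = 4 thirty-second notes.
Working in thirty-second notes: dotted sixteenth = 3; quarter note = 8; sixteenth = 2; half = 16; dotted sixteenth = 3; dotted eighth note = 6.
Altogether 3 + 8 + 2 + 16 + 3 + 6 = 38.
38 ÷ 4 = 9.5 beats.

9.5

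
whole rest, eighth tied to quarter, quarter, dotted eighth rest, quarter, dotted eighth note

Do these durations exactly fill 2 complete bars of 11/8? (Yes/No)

One bar of 11/8 = 22 sixteenth notes, so 2 bars = 44.
Working in sixteenth notes: whole rest = 16; eighth tied to quarter (eighth + quarter) = 6; quarter = 4; dotted eighth rest = 3; quarter = 4; dotted eighth note = 3.
Adding: 16 + 6 + 4 + 3 + 4 + 3 = 36.
36 falls short of 44, so the answer is No.

No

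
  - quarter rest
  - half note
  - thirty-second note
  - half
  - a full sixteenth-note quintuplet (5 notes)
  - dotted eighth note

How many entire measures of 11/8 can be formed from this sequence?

1

One bar of 11/8 = 44 thirty-second notes.
Convert each value to thirty-second notes: quarter rest = 8; half note = 16; thirty-second note = 1; half = 16; a full sixteenth-note quintuplet (5 notes) (five quintuplet sixteenths span one quarter) = 8; dotted eighth note = 6.
Altogether 8 + 16 + 1 + 16 + 8 + 6 = 55.
55 ÷ 44 = 1 complete bar with 11 left over.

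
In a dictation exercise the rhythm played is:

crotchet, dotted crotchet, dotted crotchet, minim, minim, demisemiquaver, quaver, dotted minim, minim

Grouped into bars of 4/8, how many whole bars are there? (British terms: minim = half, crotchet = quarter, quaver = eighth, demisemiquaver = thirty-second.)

One bar of 4/8 = 16 thirty-second notes.
Working in thirty-second notes: crotchet = 8; dotted crotchet = 12; dotted crotchet = 12; minim = 16; minim = 16; demisemiquaver = 1; quaver = 4; dotted minim = 24; minim = 16.
Sum: 8 + 12 + 12 + 16 + 16 + 1 + 4 + 24 + 16 = 109.
109 ÷ 16 = 6 complete bars with 13 left over.

6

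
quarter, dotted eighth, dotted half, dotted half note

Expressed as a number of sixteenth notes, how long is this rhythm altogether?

31

In sixteenth notes: quarter = 4; dotted eighth = 3; dotted half = 12; dotted half note = 12.
Altogether 4 + 3 + 12 + 12 = 31 sixteenth notes.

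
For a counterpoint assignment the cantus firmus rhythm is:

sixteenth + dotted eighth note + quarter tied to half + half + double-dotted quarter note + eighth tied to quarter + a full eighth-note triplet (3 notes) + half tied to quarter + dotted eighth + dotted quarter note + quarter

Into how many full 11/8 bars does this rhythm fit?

3

One bar of 11/8 = 22 sixteenth notes.
Each duration in sixteenth notes: sixteenth = 1; dotted eighth note = 3; quarter tied to half (quarter + half) = 12; half = 8; double-dotted quarter note = 7; eighth tied to quarter (eighth + quarter) = 6; a full eighth-note triplet (3 notes) (three triplet eighths span one quarter) = 4; half tied to quarter (half + quarter) = 12; dotted eighth = 3; dotted quarter note = 6; quarter = 4.
Altogether 1 + 3 + 12 + 8 + 7 + 6 + 4 + 12 + 3 + 6 + 4 = 66.
66 ÷ 22 = 3 complete bars with 0 left over.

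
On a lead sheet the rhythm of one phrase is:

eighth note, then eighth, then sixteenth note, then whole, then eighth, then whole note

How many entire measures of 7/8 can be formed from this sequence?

One bar of 7/8 = 14 sixteenth notes.
Express everything in sixteenth notes: eighth note = 2; eighth = 2; sixteenth note = 1; whole = 16; eighth = 2; whole note = 16.
Total: 2 + 2 + 1 + 16 + 2 + 16 = 39.
39 ÷ 14 = 2 complete bars with 11 left over.

2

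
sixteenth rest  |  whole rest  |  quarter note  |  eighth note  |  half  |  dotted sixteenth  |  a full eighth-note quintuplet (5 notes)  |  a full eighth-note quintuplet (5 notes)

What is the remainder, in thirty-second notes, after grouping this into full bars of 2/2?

One bar of 2/2 = 32 thirty-second notes.
Convert each value to thirty-second notes: sixteenth rest = 2; whole rest = 32; quarter note = 8; eighth note = 4; half = 16; dotted sixteenth = 3; a full eighth-note quintuplet (5 notes) (five quintuplet eighths span one half) = 16; a full eighth-note quintuplet (5 notes) (five quintuplet eighths span one half) = 16.
Sum: 2 + 32 + 8 + 4 + 16 + 3 + 16 + 16 = 97.
97 ÷ 32 = 3 complete bars with 1 thirty-second note remaining.

1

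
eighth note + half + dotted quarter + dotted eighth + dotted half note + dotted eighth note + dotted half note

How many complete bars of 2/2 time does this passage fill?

2

One bar of 2/2 = 16 sixteenth notes.
Working in sixteenth notes: eighth note = 2; half = 8; dotted quarter = 6; dotted eighth = 3; dotted half note = 12; dotted eighth note = 3; dotted half note = 12.
Altogether 2 + 8 + 6 + 3 + 12 + 3 + 12 = 46.
46 ÷ 16 = 2 complete bars with 14 left over.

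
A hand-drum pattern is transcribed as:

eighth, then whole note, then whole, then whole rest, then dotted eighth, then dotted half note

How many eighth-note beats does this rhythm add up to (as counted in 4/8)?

32.5

One eighth-note beat = 2 sixteenth notes.
Express everything in sixteenth notes: eighth = 2; whole note = 16; whole = 16; whole rest = 16; dotted eighth = 3; dotted half note = 12.
Adding: 2 + 16 + 16 + 16 + 3 + 12 = 65.
65 ÷ 2 = 32.5 beats.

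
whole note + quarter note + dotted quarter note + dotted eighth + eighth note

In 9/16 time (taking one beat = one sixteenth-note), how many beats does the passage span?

One sixteenth-note beat = 2 thirty-second notes.
Convert each value to thirty-second notes: whole note = 32; quarter note = 8; dotted quarter note = 12; dotted eighth = 6; eighth note = 4.
Altogether 32 + 8 + 12 + 6 + 4 = 62.
62 ÷ 2 = 31 beats.

31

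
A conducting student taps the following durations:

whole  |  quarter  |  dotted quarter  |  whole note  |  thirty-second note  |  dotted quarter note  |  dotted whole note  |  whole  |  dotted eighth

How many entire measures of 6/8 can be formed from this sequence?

7

One bar of 6/8 = 24 thirty-second notes.
Convert each value to thirty-second notes: whole = 32; quarter = 8; dotted quarter = 12; whole note = 32; thirty-second note = 1; dotted quarter note = 12; dotted whole note = 48; whole = 32; dotted eighth = 6.
Adding: 32 + 8 + 12 + 32 + 1 + 12 + 48 + 32 + 6 = 183.
183 ÷ 24 = 7 complete bars with 15 left over.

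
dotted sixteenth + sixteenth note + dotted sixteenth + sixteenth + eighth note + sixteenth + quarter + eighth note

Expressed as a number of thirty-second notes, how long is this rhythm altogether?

28

In thirty-second notes: dotted sixteenth = 3; sixteenth note = 2; dotted sixteenth = 3; sixteenth = 2; eighth note = 4; sixteenth = 2; quarter = 8; eighth note = 4.
Sum: 3 + 2 + 3 + 2 + 4 + 2 + 8 + 4 = 28 thirty-second notes.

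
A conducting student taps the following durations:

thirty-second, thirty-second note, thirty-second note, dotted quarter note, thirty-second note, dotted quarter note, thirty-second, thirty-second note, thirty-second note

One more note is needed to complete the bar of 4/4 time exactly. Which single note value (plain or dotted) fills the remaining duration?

thirty-second note

The bar of 4/4 = 32 thirty-second notes.
Working in thirty-second notes: thirty-second = 1; thirty-second note = 1; thirty-second note = 1; dotted quarter note = 12; thirty-second note = 1; dotted quarter note = 12; thirty-second = 1; thirty-second note = 1; thirty-second note = 1.
Adding: 1 + 1 + 1 + 12 + 1 + 12 + 1 + 1 + 1 = 31.
Remaining: 32 − 31 = 1 thirty-second note, which is a thirty-second note.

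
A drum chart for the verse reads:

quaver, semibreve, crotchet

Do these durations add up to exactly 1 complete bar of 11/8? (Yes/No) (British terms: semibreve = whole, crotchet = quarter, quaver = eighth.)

One bar of 11/8 = 11 eighth notes.
Each duration in eighth notes: quaver = 1; semibreve = 8; crotchet = 2.
Total: 1 + 8 + 2 = 11.
11 equals 11, so the answer is Yes.

Yes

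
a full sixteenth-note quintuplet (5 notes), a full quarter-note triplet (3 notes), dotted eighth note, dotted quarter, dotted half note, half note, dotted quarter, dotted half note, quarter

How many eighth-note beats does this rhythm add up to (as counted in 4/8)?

One eighth-note beat = 2 sixteenth notes.
Working in sixteenth notes: a full sixteenth-note quintuplet (5 notes) (five quintuplet sixteenths span one quarter) = 4; a full quarter-note triplet (3 notes) (three triplet quarters span one half) = 8; dotted eighth note = 3; dotted quarter = 6; dotted half note = 12; half note = 8; dotted quarter = 6; dotted half note = 12; quarter = 4.
Altogether 4 + 8 + 3 + 6 + 12 + 8 + 6 + 12 + 4 = 63.
63 ÷ 2 = 31.5 beats.

31.5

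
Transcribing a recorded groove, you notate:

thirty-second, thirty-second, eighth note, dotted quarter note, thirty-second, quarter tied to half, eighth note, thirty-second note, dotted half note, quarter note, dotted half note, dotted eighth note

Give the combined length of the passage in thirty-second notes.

110

Convert each value to thirty-second notes: thirty-second = 1; thirty-second = 1; eighth note = 4; dotted quarter note = 12; thirty-second = 1; quarter tied to half (quarter + half) = 24; eighth note = 4; thirty-second note = 1; dotted half note = 24; quarter note = 8; dotted half note = 24; dotted eighth note = 6.
Sum: 1 + 1 + 4 + 12 + 1 + 24 + 4 + 1 + 24 + 8 + 24 + 6 = 110 thirty-second notes.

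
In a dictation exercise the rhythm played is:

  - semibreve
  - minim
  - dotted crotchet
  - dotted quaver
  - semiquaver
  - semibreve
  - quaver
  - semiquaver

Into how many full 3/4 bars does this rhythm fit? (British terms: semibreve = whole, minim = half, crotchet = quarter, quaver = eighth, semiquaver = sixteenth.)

One bar of 3/4 = 12 sixteenth notes.
Working in sixteenth notes: semibreve = 16; minim = 8; dotted crotchet = 6; dotted quaver = 3; semiquaver = 1; semibreve = 16; quaver = 2; semiquaver = 1.
Sum: 16 + 8 + 6 + 3 + 1 + 16 + 2 + 1 = 53.
53 ÷ 12 = 4 complete bars with 5 left over.

4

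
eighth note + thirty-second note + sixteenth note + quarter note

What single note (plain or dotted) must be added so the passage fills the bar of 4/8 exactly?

thirty-second note

The bar of 4/8 = 16 thirty-second notes.
Convert each value to thirty-second notes: eighth note = 4; thirty-second note = 1; sixteenth note = 2; quarter note = 8.
Total: 4 + 1 + 2 + 8 = 15.
Remaining: 16 − 15 = 1 thirty-second note, which is a thirty-second note.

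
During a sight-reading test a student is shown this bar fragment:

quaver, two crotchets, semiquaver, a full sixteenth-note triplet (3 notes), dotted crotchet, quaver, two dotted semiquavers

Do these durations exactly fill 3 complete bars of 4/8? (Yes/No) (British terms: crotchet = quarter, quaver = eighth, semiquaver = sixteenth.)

One bar of 4/8 = 16 thirty-second notes, so 3 bars = 48.
Working in thirty-second notes: quaver = 4; crotchet = 8; crotchet = 8; semiquaver = 2; a full sixteenth-note triplet (3 notes) (three triplet sixteenths span one eighth) = 4; dotted crotchet = 12; quaver = 4; dotted semiquaver = 3; dotted semiquaver = 3.
Adding: 4 + 8 + 8 + 2 + 4 + 12 + 4 + 3 + 3 = 48.
48 equals 48, so the answer is Yes.

Yes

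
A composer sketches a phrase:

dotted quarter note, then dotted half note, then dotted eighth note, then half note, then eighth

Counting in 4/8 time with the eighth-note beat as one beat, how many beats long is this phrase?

One eighth-note beat = 2 sixteenth notes.
Express everything in sixteenth notes: dotted quarter note = 6; dotted half note = 12; dotted eighth note = 3; half note = 8; eighth = 2.
Altogether 6 + 12 + 3 + 8 + 2 = 31.
31 ÷ 2 = 15.5 beats.

15.5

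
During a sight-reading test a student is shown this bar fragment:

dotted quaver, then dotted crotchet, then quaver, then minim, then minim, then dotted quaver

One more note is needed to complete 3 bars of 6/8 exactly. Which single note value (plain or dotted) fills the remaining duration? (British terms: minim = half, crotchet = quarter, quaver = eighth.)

dotted quarter note

3 bars of 6/8 = 36 sixteenth notes.
Working in sixteenth notes: dotted quaver = 3; dotted crotchet = 6; quaver = 2; minim = 8; minim = 8; dotted quaver = 3.
Altogether 3 + 6 + 2 + 8 + 8 + 3 = 30.
Remaining: 36 − 30 = 6 sixteenth notes, which is a dotted quarter note.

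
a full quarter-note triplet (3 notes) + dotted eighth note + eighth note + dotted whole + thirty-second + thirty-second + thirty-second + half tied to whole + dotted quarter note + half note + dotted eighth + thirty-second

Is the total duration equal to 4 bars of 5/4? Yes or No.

Yes

One bar of 5/4 = 40 thirty-second notes, so 4 bars = 160.
In thirty-second notes: a full quarter-note triplet (3 notes) (three triplet quarters span one half) = 16; dotted eighth note = 6; eighth note = 4; dotted whole = 48; thirty-second = 1; thirty-second = 1; thirty-second = 1; half tied to whole (half + whole) = 48; dotted quarter note = 12; half note = 16; dotted eighth = 6; thirty-second = 1.
Altogether 16 + 6 + 4 + 48 + 1 + 1 + 1 + 48 + 12 + 16 + 6 + 1 = 160.
160 equals 160, so the answer is Yes.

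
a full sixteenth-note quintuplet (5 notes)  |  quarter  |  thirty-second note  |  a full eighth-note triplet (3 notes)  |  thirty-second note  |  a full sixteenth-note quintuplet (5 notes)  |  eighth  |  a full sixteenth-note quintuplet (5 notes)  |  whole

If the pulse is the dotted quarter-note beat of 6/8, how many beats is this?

One dotted quarter-note beat = 12 thirty-second notes.
In thirty-second notes: a full sixteenth-note quintuplet (5 notes) (five quintuplet sixteenths span one quarter) = 8; quarter = 8; thirty-second note = 1; a full eighth-note triplet (3 notes) (three triplet eighths span one quarter) = 8; thirty-second note = 1; a full sixteenth-note quintuplet (5 notes) (five quintuplet sixteenths span one quarter) = 8; eighth = 4; a full sixteenth-note quintuplet (5 notes) (five quintuplet sixteenths span one quarter) = 8; whole = 32.
Altogether 8 + 8 + 1 + 8 + 1 + 8 + 4 + 8 + 32 = 78.
78 ÷ 12 = 6.5 beats.

6.5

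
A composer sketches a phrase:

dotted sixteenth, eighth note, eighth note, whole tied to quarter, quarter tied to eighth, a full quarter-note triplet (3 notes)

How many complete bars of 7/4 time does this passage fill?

One bar of 7/4 = 56 thirty-second notes.
Each duration in thirty-second notes: dotted sixteenth = 3; eighth note = 4; eighth note = 4; whole tied to quarter (whole + quarter) = 40; quarter tied to eighth (quarter + eighth) = 12; a full quarter-note triplet (3 notes) (three triplet quarters span one half) = 16.
Sum: 3 + 4 + 4 + 40 + 12 + 16 = 79.
79 ÷ 56 = 1 complete bar with 23 left over.

1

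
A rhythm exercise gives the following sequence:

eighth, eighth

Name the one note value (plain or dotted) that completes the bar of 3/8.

The bar of 3/8 = 3 eighth notes.
Working in eighth notes: eighth = 1; eighth = 1.
Altogether 1 + 1 = 2.
Remaining: 3 − 2 = 1 eighth note, which is a eighth note.

eighth note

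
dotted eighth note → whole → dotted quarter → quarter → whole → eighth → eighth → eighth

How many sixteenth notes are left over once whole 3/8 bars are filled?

3

One bar of 3/8 = 6 sixteenth notes.
Express everything in sixteenth notes: dotted eighth note = 3; whole = 16; dotted quarter = 6; quarter = 4; whole = 16; eighth = 2; eighth = 2; eighth = 2.
Sum: 3 + 16 + 6 + 4 + 16 + 2 + 2 + 2 = 51.
51 ÷ 6 = 8 complete bars with 3 sixteenth notes remaining.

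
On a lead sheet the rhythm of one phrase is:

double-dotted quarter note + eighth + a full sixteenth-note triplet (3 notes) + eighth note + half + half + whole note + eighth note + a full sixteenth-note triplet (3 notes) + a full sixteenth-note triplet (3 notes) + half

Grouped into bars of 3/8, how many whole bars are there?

One bar of 3/8 = 6 sixteenth notes.
Each duration in sixteenth notes: double-dotted quarter note = 7; eighth = 2; a full sixteenth-note triplet (3 notes) (three triplet sixteenths span one eighth) = 2; eighth note = 2; half = 8; half = 8; whole note = 16; eighth note = 2; a full sixteenth-note triplet (3 notes) (three triplet sixteenths span one eighth) = 2; a full sixteenth-note triplet (3 notes) (three triplet sixteenths span one eighth) = 2; half = 8.
Altogether 7 + 2 + 2 + 2 + 8 + 8 + 16 + 2 + 2 + 2 + 8 = 59.
59 ÷ 6 = 9 complete bars with 5 left over.

9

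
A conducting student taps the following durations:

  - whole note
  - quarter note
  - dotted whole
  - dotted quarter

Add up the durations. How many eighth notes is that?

In eighth notes: whole note = 8; quarter note = 2; dotted whole = 12; dotted quarter = 3.
Altogether 8 + 2 + 12 + 3 = 25 eighth notes.

25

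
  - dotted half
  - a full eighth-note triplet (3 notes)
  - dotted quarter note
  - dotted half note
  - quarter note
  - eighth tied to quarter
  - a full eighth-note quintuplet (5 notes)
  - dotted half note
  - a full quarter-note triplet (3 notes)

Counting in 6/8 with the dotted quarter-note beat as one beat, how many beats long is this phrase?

One dotted quarter-note beat = 3 eighth notes.
In eighth notes: dotted half = 6; a full eighth-note triplet (3 notes) (three triplet eighths span one quarter) = 2; dotted quarter note = 3; dotted half note = 6; quarter note = 2; eighth tied to quarter (eighth + quarter) = 3; a full eighth-note quintuplet (5 notes) (five quintuplet eighths span one half) = 4; dotted half note = 6; a full quarter-note triplet (3 notes) (three triplet quarters span one half) = 4.
Sum: 6 + 2 + 3 + 6 + 2 + 3 + 4 + 6 + 4 = 36.
36 ÷ 3 = 12 beats.

12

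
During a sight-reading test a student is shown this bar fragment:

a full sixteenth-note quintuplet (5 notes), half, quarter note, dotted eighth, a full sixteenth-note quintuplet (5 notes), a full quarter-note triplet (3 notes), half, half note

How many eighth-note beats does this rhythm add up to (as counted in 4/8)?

23.5

One eighth-note beat = 2 sixteenth notes.
Working in sixteenth notes: a full sixteenth-note quintuplet (5 notes) (five quintuplet sixteenths span one quarter) = 4; half = 8; quarter note = 4; dotted eighth = 3; a full sixteenth-note quintuplet (5 notes) (five quintuplet sixteenths span one quarter) = 4; a full quarter-note triplet (3 notes) (three triplet quarters span one half) = 8; half = 8; half note = 8.
Sum: 4 + 8 + 4 + 3 + 4 + 8 + 8 + 8 = 47.
47 ÷ 2 = 23.5 beats.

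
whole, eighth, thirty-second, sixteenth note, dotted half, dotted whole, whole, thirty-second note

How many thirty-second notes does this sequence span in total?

144

Express everything in thirty-second notes: whole = 32; eighth = 4; thirty-second = 1; sixteenth note = 2; dotted half = 24; dotted whole = 48; whole = 32; thirty-second note = 1.
Total: 32 + 4 + 1 + 2 + 24 + 48 + 32 + 1 = 144 thirty-second notes.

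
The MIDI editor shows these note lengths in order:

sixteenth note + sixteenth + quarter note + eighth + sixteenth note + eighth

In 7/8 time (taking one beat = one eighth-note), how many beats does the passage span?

One eighth-note beat = 2 sixteenth notes.
Working in sixteenth notes: sixteenth note = 1; sixteenth = 1; quarter note = 4; eighth = 2; sixteenth note = 1; eighth = 2.
Altogether 1 + 1 + 4 + 2 + 1 + 2 = 11.
11 ÷ 2 = 5.5 beats.

5.5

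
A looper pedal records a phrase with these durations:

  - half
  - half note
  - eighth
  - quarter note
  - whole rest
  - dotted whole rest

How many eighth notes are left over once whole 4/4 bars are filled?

One bar of 4/4 = 8 eighth notes.
Working in eighth notes: half = 4; half note = 4; eighth = 1; quarter note = 2; whole rest = 8; dotted whole rest = 12.
Total: 4 + 4 + 1 + 2 + 8 + 12 = 31.
31 ÷ 8 = 3 complete bars with 7 eighth notes remaining.

7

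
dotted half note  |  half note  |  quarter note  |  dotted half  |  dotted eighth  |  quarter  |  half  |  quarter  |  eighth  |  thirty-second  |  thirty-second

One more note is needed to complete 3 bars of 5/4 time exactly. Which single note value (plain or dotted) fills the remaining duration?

eighth note

3 bars of 5/4 = 120 thirty-second notes.
Working in thirty-second notes: dotted half note = 24; half note = 16; quarter note = 8; dotted half = 24; dotted eighth = 6; quarter = 8; half = 16; quarter = 8; eighth = 4; thirty-second = 1; thirty-second = 1.
Adding: 24 + 16 + 8 + 24 + 6 + 8 + 16 + 8 + 4 + 1 + 1 = 116.
Remaining: 120 − 116 = 4 thirty-second notes, which is a eighth note.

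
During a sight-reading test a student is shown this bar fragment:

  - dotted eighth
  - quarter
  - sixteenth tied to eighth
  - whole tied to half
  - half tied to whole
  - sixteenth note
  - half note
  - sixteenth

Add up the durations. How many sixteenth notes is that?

Working in sixteenth notes: dotted eighth = 3; quarter = 4; sixteenth tied to eighth (sixteenth + eighth) = 3; whole tied to half (whole + half) = 24; half tied to whole (half + whole) = 24; sixteenth note = 1; half note = 8; sixteenth = 1.
Adding: 3 + 4 + 3 + 24 + 24 + 1 + 8 + 1 = 68 sixteenth notes.

68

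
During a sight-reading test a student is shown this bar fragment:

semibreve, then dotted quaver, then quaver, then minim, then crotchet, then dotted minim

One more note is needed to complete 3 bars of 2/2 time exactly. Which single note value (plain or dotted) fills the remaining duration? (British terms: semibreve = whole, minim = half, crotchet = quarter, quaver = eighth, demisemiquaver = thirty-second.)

3 bars of 2/2 = 48 sixteenth notes.
In sixteenth notes: semibreve = 16; dotted quaver = 3; quaver = 2; minim = 8; crotchet = 4; dotted minim = 12.
Adding: 16 + 3 + 2 + 8 + 4 + 12 = 45.
Remaining: 48 − 45 = 3 sixteenth notes, which is a dotted eighth note.

dotted eighth note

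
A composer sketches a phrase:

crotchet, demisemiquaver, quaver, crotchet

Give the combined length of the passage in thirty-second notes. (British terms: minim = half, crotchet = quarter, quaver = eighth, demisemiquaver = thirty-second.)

21

Convert each value to thirty-second notes: crotchet = 8; demisemiquaver = 1; quaver = 4; crotchet = 8.
Total: 8 + 1 + 4 + 8 = 21 thirty-second notes.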